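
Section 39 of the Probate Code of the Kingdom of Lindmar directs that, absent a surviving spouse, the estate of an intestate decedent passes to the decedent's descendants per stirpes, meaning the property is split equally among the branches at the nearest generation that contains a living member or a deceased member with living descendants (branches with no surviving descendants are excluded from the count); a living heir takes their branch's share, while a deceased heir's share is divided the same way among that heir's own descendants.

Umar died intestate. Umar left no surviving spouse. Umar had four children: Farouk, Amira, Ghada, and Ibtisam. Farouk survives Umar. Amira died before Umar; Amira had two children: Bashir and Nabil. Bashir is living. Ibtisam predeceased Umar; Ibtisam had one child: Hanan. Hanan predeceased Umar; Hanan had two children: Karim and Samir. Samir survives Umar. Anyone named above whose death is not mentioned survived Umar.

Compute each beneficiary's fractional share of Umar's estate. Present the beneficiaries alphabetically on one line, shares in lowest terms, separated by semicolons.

Bashir 1/8; Farouk 1/4; Ghada 1/4; Karim 1/8; Nabil 1/8; Samir 1/8

There is no surviving spouse, so the entire estate passes to Umar's descendants per stirpes.
The estate is divided into 4 equal shares of 1/4 among Farouk, Amira, Ghada, Ibtisam.
Farouk is living and takes 1/4.
Amira predeceased; the 1/4 allotted to Amira's branch passes to Amira's issue by representation.
The 1/4 is divided into 2 equal shares of 1/8 among Bashir, Nabil.
Bashir is living and takes 1/8.
Nabil is living and takes 1/8.
Ghada is living and takes 1/4.
Ibtisam predeceased; the 1/4 allotted to Ibtisam's branch passes to Ibtisam's issue by representation.
Hanan's line is the sole branch at this level, so the full 1/4 passes to Hanan's issue by representation.
The 1/4 is divided into 2 equal shares of 1/8 among Karim, Samir.
Karim is living and takes 1/8.
Samir is living and takes 1/8.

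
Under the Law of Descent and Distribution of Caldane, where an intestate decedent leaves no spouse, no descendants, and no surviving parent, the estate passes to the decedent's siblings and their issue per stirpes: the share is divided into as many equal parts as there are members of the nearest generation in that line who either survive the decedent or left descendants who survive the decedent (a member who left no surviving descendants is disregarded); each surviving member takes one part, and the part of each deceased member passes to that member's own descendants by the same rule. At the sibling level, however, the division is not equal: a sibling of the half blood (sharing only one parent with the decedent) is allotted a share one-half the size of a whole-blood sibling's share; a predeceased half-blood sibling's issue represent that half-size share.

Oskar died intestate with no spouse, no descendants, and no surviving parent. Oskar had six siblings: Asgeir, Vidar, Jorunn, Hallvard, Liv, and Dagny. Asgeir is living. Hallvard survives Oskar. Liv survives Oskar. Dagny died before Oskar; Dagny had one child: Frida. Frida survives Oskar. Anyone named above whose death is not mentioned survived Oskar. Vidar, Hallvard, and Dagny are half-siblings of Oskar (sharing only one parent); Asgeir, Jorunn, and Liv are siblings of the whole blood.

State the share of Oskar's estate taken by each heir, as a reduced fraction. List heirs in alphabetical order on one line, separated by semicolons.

No spouse, descendants, or parent survives, so the estate passes to Oskar's siblings per stirpes.
Half-blood siblings count for one-half the weight of whole-blood siblings at the initial division.
Dividing 1 in proportion to weights (total weight 9/2): Asgeir (weight 1) → 2/9; Vidar (weight 1/2) → 1/9; Jorunn (weight 1) → 2/9; Hallvard (weight 1/2) → 1/9; Liv (weight 1) → 2/9; Dagny (weight 1/2) → 1/9.
Asgeir is living and takes 2/9.
Vidar is living and takes 1/9.
Jorunn is living and takes 2/9.
Hallvard is living and takes 1/9.
Liv is living and takes 2/9.
Dagny predeceased; the 1/9 allotted to Dagny's branch passes to Dagny's issue by representation.
Frida is the sole taker at this level and receives the full 1/9.

Asgeir 2/9; Frida 1/9; Hallvard 1/9; Jorunn 2/9; Liv 2/9; Vidar 1/9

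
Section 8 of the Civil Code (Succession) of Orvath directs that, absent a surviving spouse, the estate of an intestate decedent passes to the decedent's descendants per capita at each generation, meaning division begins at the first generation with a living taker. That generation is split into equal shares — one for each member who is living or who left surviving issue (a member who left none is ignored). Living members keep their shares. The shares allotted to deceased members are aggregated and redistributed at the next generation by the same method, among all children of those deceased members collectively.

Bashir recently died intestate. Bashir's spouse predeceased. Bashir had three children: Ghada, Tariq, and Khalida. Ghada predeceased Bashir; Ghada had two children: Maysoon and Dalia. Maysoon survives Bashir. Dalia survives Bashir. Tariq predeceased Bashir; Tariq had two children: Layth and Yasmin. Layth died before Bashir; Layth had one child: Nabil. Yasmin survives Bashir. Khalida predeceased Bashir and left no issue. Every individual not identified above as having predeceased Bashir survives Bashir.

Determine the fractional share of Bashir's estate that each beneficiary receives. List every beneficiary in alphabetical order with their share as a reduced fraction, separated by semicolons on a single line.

Dalia 1/4; Maysoon 1/4; Nabil 1/4; Yasmin 1/4

There is no surviving spouse, so the entire estate passes to Bashir's descendants per capita at each generation.
No one at generation 1 (Ghada, Tariq) is living; moving to the next generation.
At generation 2 (Maysoon, Dalia, Layth, Yasmin) there are 4 shares of (1)/4 = 1/4 each.
Living: Maysoon, Dalia, and Yasmin — each takes 1/4.
Deceased: Layth. That 1/4 share is carried to generation 3.
At generation 3 (Nabil) there are 1 shares of (1/4)/1 = 1/4 each.
Living: Nabil — each takes 1/4.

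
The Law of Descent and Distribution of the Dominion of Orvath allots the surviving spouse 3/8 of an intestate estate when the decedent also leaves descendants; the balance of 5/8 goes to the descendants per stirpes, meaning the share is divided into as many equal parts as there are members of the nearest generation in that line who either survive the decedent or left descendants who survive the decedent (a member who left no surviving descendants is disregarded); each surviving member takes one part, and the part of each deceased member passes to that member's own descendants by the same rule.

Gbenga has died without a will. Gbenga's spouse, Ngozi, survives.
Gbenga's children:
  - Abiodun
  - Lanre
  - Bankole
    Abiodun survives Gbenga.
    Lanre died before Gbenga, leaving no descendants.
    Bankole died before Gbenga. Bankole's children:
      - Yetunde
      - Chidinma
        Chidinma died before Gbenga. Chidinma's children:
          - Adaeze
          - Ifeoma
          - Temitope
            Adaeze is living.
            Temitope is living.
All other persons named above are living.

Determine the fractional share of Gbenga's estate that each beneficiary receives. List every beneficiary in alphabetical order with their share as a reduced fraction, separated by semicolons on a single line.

Ngozi, as surviving spouse, takes 3/8.
The remaining 5/8 passes to Gbenga's descendants per stirpes.
Lanre left no surviving issue, so that branch lapses and is disregarded.
The 5/8 is divided into 2 equal shares of 5/16 among Abiodun, Bankole.
Abiodun is living and takes 5/16.
Bankole predeceased; the 5/16 allotted to Bankole's branch passes to Bankole's issue by representation.
The 5/16 is divided into 2 equal shares of 5/32 among Yetunde, Chidinma.
Yetunde is living and takes 5/32.
Chidinma predeceased; the 5/32 allotted to Chidinma's branch passes to Chidinma's issue by representation.
The 5/32 is divided into 3 equal shares of 5/96 among Adaeze, Ifeoma, Temitope.
Adaeze is living and takes 5/96.
Ifeoma is living and takes 5/96.
Temitope is living and takes 5/96.

Abiodun 5/16; Adaeze 5/96; Ifeoma 5/96; Ngozi 3/8; Temitope 5/96; Yetunde 5/32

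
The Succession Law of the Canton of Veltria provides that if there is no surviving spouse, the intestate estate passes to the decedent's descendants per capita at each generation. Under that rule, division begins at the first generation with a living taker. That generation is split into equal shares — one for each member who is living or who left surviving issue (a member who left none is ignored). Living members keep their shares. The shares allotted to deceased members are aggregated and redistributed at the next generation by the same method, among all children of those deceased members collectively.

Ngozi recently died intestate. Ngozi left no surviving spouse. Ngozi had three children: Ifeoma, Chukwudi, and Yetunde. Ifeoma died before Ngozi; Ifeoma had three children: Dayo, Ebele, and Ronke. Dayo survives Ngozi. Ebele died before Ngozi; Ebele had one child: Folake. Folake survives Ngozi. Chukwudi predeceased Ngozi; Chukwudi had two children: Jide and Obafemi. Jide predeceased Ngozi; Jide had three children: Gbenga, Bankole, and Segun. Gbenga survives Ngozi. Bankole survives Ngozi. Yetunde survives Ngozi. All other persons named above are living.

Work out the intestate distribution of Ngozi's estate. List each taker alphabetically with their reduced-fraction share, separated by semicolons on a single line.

There is no surviving spouse, so the entire estate passes to Ngozi's descendants per capita at each generation.
At generation 1 (Ifeoma, Chukwudi, Yetunde) there are 3 shares of (1)/3 = 1/3 each.
Living: Yetunde — each takes 1/3.
Deceased: Ifeoma and Chukwudi. Their combined 2/3 is pooled and carried to generation 2.
At generation 2 (Dayo, Ebele, Ronke, Jide, Obafemi) there are 5 shares of (2/3)/5 = 2/15 each.
Living: Dayo, Ronke, and Obafemi — each takes 2/15.
Deceased: Ebele and Jide. Their combined 4/15 is pooled and carried to generation 3.
At generation 3 (Folake, Gbenga, Bankole, Segun) there are 4 shares of (4/15)/4 = 1/15 each.
Living: Folake, Gbenga, Bankole, and Segun — each takes 1/15.

Bankole 1/15; Dayo 2/15; Folake 1/15; Gbenga 1/15; Obafemi 2/15; Ronke 2/15; Segun 1/15; Yetunde 1/3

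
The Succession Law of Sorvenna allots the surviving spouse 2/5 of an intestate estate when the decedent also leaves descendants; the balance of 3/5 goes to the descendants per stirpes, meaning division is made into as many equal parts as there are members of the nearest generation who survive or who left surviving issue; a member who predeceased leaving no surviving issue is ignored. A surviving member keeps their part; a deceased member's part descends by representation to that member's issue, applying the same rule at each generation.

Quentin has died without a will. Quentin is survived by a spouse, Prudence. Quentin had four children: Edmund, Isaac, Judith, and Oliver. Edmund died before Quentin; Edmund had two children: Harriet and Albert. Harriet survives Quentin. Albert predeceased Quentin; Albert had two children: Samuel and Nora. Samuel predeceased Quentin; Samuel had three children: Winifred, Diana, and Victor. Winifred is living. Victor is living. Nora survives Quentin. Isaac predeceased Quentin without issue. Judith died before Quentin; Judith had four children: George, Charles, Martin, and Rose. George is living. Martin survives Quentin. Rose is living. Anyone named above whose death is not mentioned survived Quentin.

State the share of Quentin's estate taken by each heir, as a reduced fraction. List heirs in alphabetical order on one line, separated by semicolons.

Charles 1/20; Diana 1/60; George 1/20; Harriet 1/10; Martin 1/20; Nora 1/20; Oliver 1/5; Prudence 2/5; Rose 1/20; Victor 1/60; Winifred 1/60

Prudence, as surviving spouse, takes 2/5.
The remaining 3/5 passes to Quentin's descendants per stirpes.
Isaac left no surviving issue, so that branch lapses and is disregarded.
The 3/5 is divided into 3 equal shares of 1/5 among Edmund, Judith, Oliver.
Edmund predeceased; the 1/5 allotted to Edmund's branch passes to Edmund's issue by representation.
The 1/5 is divided into 2 equal shares of 1/10 among Harriet, Albert.
Harriet is living and takes 1/10.
Albert predeceased; the 1/10 allotted to Albert's branch passes to Albert's issue by representation.
The 1/10 is divided into 2 equal shares of 1/20 among Samuel, Nora.
Samuel predeceased; the 1/20 allotted to Samuel's branch passes to Samuel's issue by representation.
The 1/20 is divided into 3 equal shares of 1/60 among Winifred, Diana, Victor.
Winifred is living and takes 1/60.
Diana is living and takes 1/60.
Victor is living and takes 1/60.
Nora is living and takes 1/20.
Judith predeceased; the 1/5 allotted to Judith's branch passes to Judith's issue by representation.
The 1/5 is divided into 4 equal shares of 1/20 among George, Charles, Martin, Rose.
George is living and takes 1/20.
Charles is living and takes 1/20.
Martin is living and takes 1/20.
Rose is living and takes 1/20.
Oliver is living and takes 1/5.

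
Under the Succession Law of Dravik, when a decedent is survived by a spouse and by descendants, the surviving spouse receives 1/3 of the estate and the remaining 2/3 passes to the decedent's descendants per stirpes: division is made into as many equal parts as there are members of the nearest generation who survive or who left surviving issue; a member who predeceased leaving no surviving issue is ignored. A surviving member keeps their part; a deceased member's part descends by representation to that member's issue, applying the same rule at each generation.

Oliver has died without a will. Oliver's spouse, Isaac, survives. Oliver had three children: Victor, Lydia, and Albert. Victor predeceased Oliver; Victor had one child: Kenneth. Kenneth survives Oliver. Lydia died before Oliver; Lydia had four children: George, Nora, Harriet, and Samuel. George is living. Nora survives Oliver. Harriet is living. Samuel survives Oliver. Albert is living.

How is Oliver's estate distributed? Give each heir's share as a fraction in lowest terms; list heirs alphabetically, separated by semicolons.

Albert 2/9; George 1/18; Harriet 1/18; Isaac 1/3; Kenneth 2/9; Nora 1/18; Samuel 1/18

Isaac, as surviving spouse, takes 1/3.
The remaining 2/3 passes to Oliver's descendants per stirpes.
The 2/3 is divided into 3 equal shares of 2/9 among Victor, Lydia, Albert.
Victor predeceased; the 2/9 allotted to Victor's branch passes to Victor's issue by representation.
Kenneth is the sole taker at this level and receives the full 2/9.
Lydia predeceased; the 2/9 allotted to Lydia's branch passes to Lydia's issue by representation.
The 2/9 is divided into 4 equal shares of 1/18 among George, Nora, Harriet, Samuel.
George is living and takes 1/18.
Nora is living and takes 1/18.
Harriet is living and takes 1/18.
Samuel is living and takes 1/18.
Albert is living and takes 2/9.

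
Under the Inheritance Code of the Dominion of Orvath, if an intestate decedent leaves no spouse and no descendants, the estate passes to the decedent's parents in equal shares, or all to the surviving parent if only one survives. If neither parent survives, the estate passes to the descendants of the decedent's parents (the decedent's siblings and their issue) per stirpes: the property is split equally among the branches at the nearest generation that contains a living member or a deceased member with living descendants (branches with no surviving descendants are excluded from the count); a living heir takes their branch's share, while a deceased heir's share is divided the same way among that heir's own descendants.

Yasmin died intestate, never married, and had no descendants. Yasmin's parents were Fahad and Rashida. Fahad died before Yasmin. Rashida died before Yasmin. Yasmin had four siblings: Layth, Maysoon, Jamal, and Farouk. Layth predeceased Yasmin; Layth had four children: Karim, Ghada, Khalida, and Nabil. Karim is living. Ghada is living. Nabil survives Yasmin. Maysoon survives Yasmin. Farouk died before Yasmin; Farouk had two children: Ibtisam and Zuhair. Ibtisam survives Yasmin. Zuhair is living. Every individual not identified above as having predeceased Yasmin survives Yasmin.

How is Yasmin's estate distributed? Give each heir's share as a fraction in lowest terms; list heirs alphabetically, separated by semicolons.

Ghada 1/16; Ibtisam 1/8; Jamal 1/4; Karim 1/16; Khalida 1/16; Maysoon 1/4; Nabil 1/16; Zuhair 1/8

Neither parent survives and there are no descendants, so the estate passes to Yasmin's siblings and their issue per stirpes.
The estate is divided into 4 equal shares of 1/4 among Layth, Maysoon, Jamal, Farouk.
Layth predeceased; the 1/4 allotted to Layth's branch passes to Layth's issue by representation.
The 1/4 is divided into 4 equal shares of 1/16 among Karim, Ghada, Khalida, Nabil.
Karim is living and takes 1/16.
Ghada is living and takes 1/16.
Khalida is living and takes 1/16.
Nabil is living and takes 1/16.
Maysoon is living and takes 1/4.
Jamal is living and takes 1/4.
Farouk predeceased; the 1/4 allotted to Farouk's branch passes to Farouk's issue by representation.
The 1/4 is divided into 2 equal shares of 1/8 among Ibtisam, Zuhair.
Ibtisam is living and takes 1/8.
Zuhair is living and takes 1/8.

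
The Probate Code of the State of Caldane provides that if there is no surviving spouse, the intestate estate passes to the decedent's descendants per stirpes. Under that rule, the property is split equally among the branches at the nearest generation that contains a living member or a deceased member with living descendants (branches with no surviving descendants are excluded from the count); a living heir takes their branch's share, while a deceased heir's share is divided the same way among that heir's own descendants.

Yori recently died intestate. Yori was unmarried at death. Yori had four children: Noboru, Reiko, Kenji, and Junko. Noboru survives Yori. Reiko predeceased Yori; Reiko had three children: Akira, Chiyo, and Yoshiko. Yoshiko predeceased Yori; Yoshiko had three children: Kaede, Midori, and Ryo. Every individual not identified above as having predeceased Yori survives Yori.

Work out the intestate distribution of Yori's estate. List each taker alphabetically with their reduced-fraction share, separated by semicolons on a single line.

Akira 1/12; Chiyo 1/12; Junko 1/4; Kaede 1/36; Kenji 1/4; Midori 1/36; Noboru 1/4; Ryo 1/36

There is no surviving spouse, so the entire estate passes to Yori's descendants per stirpes.
The estate is divided into 4 equal shares of 1/4 among Noboru, Reiko, Kenji, Junko.
Noboru is living and takes 1/4.
Reiko predeceased; the 1/4 allotted to Reiko's branch passes to Reiko's issue by representation.
The 1/4 is divided into 3 equal shares of 1/12 among Akira, Chiyo, Yoshiko.
Akira is living and takes 1/12.
Chiyo is living and takes 1/12.
Yoshiko predeceased; the 1/12 allotted to Yoshiko's branch passes to Yoshiko's issue by representation.
The 1/12 is divided into 3 equal shares of 1/36 among Kaede, Midori, Ryo.
Kaede is living and takes 1/36.
Midori is living and takes 1/36.
Ryo is living and takes 1/36.
Kenji is living and takes 1/4.
Junko is living and takes 1/4.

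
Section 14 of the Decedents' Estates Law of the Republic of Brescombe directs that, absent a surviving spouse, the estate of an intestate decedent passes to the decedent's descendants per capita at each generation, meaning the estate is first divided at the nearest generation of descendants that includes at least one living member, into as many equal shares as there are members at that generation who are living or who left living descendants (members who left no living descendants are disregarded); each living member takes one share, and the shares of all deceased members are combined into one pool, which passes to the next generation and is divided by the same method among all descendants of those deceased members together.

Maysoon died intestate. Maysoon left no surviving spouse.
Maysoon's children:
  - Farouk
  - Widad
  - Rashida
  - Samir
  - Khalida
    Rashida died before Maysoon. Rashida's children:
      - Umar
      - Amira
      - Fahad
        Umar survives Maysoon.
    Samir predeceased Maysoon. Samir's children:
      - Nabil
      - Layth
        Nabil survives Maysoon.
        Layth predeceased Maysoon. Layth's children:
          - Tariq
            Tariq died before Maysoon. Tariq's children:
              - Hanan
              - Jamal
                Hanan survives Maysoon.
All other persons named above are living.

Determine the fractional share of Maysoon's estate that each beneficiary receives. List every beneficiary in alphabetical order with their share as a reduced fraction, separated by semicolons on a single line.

There is no surviving spouse, so the entire estate passes to Maysoon's descendants per capita at each generation.
At generation 1 (Farouk, Widad, Rashida, Samir, Khalida) there are 5 shares of (1)/5 = 1/5 each.
Living: Farouk, Widad, and Khalida — each takes 1/5.
Deceased: Rashida and Samir. Their combined 2/5 is pooled and carried to generation 2.
At generation 2 (Umar, Amira, Fahad, Nabil, Layth) there are 5 shares of (2/5)/5 = 2/25 each.
Living: Umar, Amira, Fahad, and Nabil — each takes 2/25.
Deceased: Layth. That 2/25 share is carried to generation 3.
At generation 3 (Tariq) there are 1 shares of (2/25)/1 = 2/25 each.
Deceased: Tariq. That 2/25 share is carried to generation 4.
At generation 4 (Hanan, Jamal) there are 2 shares of (2/25)/2 = 1/25 each.
Living: Hanan and Jamal — each takes 1/25.

Amira 2/25; Fahad 2/25; Farouk 1/5; Hanan 1/25; Jamal 1/25; Khalida 1/5; Nabil 2/25; Umar 2/25; Widad 1/5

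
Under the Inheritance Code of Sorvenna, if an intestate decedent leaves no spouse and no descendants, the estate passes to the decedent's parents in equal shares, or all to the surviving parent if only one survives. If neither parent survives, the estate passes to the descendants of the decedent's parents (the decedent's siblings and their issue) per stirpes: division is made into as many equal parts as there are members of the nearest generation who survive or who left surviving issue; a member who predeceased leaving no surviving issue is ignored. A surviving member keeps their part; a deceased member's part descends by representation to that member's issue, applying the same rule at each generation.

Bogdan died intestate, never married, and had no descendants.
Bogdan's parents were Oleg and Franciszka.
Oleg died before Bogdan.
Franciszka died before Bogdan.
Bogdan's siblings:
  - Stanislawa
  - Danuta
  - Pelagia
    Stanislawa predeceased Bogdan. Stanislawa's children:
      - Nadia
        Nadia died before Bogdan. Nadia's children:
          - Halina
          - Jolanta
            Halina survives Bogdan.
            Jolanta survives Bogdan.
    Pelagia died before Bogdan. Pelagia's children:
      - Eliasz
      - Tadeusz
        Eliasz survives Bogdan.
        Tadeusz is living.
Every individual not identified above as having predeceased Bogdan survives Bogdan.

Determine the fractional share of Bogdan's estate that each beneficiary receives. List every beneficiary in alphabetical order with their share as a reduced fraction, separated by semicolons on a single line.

Neither parent survives and there are no descendants, so the estate passes to Bogdan's siblings and their issue per stirpes.
The estate is divided into 3 equal shares of 1/3 among Stanislawa, Danuta, Pelagia.
Stanislawa predeceased; the 1/3 allotted to Stanislawa's branch passes to Stanislawa's issue by representation.
Nadia's line is the sole branch at this level, so the full 1/3 passes to Nadia's issue by representation.
The 1/3 is divided into 2 equal shares of 1/6 among Halina, Jolanta.
Halina is living and takes 1/6.
Jolanta is living and takes 1/6.
Danuta is living and takes 1/3.
Pelagia predeceased; the 1/3 allotted to Pelagia's branch passes to Pelagia's issue by representation.
The 1/3 is divided into 2 equal shares of 1/6 among Eliasz, Tadeusz.
Eliasz is living and takes 1/6.
Tadeusz is living and takes 1/6.

Danuta 1/3; Eliasz 1/6; Halina 1/6; Jolanta 1/6; Tadeusz 1/6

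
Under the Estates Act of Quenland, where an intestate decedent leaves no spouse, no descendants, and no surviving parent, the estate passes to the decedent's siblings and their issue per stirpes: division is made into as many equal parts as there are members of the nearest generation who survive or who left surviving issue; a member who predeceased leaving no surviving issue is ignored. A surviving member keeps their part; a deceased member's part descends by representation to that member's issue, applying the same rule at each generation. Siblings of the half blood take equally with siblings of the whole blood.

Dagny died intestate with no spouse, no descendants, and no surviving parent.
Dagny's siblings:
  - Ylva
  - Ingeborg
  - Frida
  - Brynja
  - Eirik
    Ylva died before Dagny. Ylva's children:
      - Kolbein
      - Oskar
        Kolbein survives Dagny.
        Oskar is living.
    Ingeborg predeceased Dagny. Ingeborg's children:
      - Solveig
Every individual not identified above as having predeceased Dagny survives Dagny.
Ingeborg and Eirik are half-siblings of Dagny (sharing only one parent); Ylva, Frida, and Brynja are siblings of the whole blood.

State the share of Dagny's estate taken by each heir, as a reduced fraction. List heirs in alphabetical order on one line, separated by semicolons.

No spouse, descendants, or parent survives, so the estate passes to Dagny's siblings per stirpes.
Half-blood and whole-blood siblings take equally under the stated rule.
The estate is divided into 5 equal shares of 1/5 among Ylva, Ingeborg, Frida, Brynja, Eirik.
Ylva predeceased; the 1/5 allotted to Ylva's branch passes to Ylva's issue by representation.
The 1/5 is divided into 2 equal shares of 1/10 among Kolbein, Oskar.
Kolbein is living and takes 1/10.
Oskar is living and takes 1/10.
Ingeborg predeceased; the 1/5 allotted to Ingeborg's branch passes to Ingeborg's issue by representation.
Solveig is the sole taker at this level and receives the full 1/5.
Frida is living and takes 1/5.
Brynja is living and takes 1/5.
Eirik is living and takes 1/5.

Brynja 1/5; Eirik 1/5; Frida 1/5; Kolbein 1/10; Oskar 1/10; Solveig 1/5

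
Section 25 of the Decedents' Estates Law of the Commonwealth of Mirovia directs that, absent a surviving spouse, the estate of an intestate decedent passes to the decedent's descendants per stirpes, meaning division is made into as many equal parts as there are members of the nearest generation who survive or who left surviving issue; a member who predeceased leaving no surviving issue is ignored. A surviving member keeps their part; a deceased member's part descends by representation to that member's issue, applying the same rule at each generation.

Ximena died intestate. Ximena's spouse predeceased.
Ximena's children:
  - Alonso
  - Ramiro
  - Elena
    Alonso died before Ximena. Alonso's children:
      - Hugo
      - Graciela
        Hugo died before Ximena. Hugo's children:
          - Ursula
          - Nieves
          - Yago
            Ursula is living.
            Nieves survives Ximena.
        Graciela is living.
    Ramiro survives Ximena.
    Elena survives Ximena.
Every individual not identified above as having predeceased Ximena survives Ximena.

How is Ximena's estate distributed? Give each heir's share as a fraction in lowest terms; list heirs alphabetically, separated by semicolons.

Elena 1/3; Graciela 1/6; Nieves 1/18; Ramiro 1/3; Ursula 1/18; Yago 1/18

There is no surviving spouse, so the entire estate passes to Ximena's descendants per stirpes.
The estate is divided into 3 equal shares of 1/3 among Alonso, Ramiro, Elena.
Alonso predeceased; the 1/3 allotted to Alonso's branch passes to Alonso's issue by representation.
The 1/3 is divided into 2 equal shares of 1/6 among Hugo, Graciela.
Hugo predeceased; the 1/6 allotted to Hugo's branch passes to Hugo's issue by representation.
The 1/6 is divided into 3 equal shares of 1/18 among Ursula, Nieves, Yago.
Ursula is living and takes 1/18.
Nieves is living and takes 1/18.
Yago is living and takes 1/18.
Graciela is living and takes 1/6.
Ramiro is living and takes 1/3.
Elena is living and takes 1/3.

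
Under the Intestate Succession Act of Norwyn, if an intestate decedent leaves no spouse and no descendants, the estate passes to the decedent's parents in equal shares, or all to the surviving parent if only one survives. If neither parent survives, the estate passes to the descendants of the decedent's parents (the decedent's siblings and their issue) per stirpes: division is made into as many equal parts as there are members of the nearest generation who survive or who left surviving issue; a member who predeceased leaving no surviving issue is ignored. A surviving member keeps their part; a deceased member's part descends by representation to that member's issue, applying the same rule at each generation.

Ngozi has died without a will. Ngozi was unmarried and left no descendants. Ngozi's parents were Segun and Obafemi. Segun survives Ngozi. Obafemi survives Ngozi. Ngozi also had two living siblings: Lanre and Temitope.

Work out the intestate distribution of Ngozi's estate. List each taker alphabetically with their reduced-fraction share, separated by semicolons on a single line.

Obafemi 1/2; Segun 1/2

Both parents survive, so Segun and Obafemi each take 1/2. The siblings take nothing because a surviving parent has priority.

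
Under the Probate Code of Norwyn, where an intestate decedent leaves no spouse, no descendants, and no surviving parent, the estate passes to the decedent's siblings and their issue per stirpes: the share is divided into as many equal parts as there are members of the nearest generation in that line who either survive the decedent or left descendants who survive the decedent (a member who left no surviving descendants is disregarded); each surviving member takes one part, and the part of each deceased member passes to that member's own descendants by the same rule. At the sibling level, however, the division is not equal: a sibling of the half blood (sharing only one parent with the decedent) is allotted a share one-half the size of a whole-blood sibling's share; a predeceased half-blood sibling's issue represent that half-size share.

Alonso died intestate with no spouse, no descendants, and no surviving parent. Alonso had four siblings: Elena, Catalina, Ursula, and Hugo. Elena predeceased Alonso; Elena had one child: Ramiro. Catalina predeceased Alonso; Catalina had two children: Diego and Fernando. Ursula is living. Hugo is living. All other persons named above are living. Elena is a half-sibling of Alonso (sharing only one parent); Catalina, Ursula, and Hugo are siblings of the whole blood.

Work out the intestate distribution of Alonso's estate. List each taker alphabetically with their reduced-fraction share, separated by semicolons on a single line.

Diego 1/7; Fernando 1/7; Hugo 2/7; Ramiro 1/7; Ursula 2/7

No spouse, descendants, or parent survives, so the estate passes to Alonso's siblings per stirpes.
Half-blood siblings count for one-half the weight of whole-blood siblings at the initial division.
Dividing 1 in proportion to weights (total weight 7/2): Elena (weight 1/2) → 1/7; Catalina (weight 1) → 2/7; Ursula (weight 1) → 2/7; Hugo (weight 1) → 2/7.
Elena predeceased; the 1/7 allotted to Elena's branch passes to Elena's issue by representation.
Ramiro is the sole taker at this level and receives the full 1/7.
Catalina predeceased; the 2/7 allotted to Catalina's branch passes to Catalina's issue by representation.
The 2/7 is divided into 2 equal shares of 1/7 among Diego, Fernando.
Diego is living and takes 1/7.
Fernando is living and takes 1/7.
Ursula is living and takes 2/7.
Hugo is living and takes 2/7.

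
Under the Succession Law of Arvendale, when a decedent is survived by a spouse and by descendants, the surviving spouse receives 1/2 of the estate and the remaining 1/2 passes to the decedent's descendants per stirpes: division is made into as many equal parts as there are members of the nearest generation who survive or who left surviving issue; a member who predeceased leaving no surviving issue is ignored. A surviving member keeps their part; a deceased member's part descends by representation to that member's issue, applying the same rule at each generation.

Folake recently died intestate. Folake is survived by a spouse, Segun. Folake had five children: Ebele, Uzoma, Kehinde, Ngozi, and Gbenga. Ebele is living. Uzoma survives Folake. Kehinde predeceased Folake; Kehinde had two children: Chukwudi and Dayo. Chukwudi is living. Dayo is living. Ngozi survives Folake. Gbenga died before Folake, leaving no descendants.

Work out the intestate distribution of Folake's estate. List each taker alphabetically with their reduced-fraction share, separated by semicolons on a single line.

Segun, as surviving spouse, takes 1/2.
The remaining 1/2 passes to Folake's descendants per stirpes.
Gbenga left no surviving issue, so that branch lapses and is disregarded.
The 1/2 is divided into 4 equal shares of 1/8 among Ebele, Uzoma, Kehinde, Ngozi.
Ebele is living and takes 1/8.
Uzoma is living and takes 1/8.
Kehinde predeceased; the 1/8 allotted to Kehinde's branch passes to Kehinde's issue by representation.
The 1/8 is divided into 2 equal shares of 1/16 among Chukwudi, Dayo.
Chukwudi is living and takes 1/16.
Dayo is living and takes 1/16.
Ngozi is living and takes 1/8.

Chukwudi 1/16; Dayo 1/16; Ebele 1/8; Ngozi 1/8; Segun 1/2; Uzoma 1/8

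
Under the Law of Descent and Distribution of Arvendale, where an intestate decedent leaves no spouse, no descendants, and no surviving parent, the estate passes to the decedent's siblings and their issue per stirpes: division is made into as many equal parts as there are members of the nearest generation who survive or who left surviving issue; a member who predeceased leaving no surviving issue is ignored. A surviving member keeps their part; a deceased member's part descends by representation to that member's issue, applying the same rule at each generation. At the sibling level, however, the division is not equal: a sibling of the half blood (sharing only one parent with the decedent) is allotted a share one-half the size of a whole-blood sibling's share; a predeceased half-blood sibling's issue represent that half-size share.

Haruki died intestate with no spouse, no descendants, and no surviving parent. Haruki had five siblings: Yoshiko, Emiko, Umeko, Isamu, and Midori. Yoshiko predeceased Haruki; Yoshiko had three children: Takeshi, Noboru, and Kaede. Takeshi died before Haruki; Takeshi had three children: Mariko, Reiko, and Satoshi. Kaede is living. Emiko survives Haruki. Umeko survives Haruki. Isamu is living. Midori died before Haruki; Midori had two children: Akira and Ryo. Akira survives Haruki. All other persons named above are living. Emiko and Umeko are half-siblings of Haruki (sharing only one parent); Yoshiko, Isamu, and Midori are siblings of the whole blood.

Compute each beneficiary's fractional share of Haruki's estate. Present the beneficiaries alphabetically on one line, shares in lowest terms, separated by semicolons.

Akira 1/8; Emiko 1/8; Isamu 1/4; Kaede 1/12; Mariko 1/36; Noboru 1/12; Reiko 1/36; Ryo 1/8; Satoshi 1/36; Umeko 1/8

No spouse, descendants, or parent survives, so the estate passes to Haruki's siblings per stirpes.
Half-blood siblings count for one-half the weight of whole-blood siblings at the initial division.
Dividing 1 in proportion to weights (total weight 4): Yoshiko (weight 1) → 1/4; Emiko (weight 1/2) → 1/8; Umeko (weight 1/2) → 1/8; Isamu (weight 1) → 1/4; Midori (weight 1) → 1/4.
Yoshiko predeceased; the 1/4 allotted to Yoshiko's branch passes to Yoshiko's issue by representation.
The 1/4 is divided into 3 equal shares of 1/12 among Takeshi, Noboru, Kaede.
Takeshi predeceased; the 1/12 allotted to Takeshi's branch passes to Takeshi's issue by representation.
The 1/12 is divided into 3 equal shares of 1/36 among Mariko, Reiko, Satoshi.
Mariko is living and takes 1/36.
Reiko is living and takes 1/36.
Satoshi is living and takes 1/36.
Noboru is living and takes 1/12.
Kaede is living and takes 1/12.
Emiko is living and takes 1/8.
Umeko is living and takes 1/8.
Isamu is living and takes 1/4.
Midori predeceased; the 1/4 allotted to Midori's branch passes to Midori's issue by representation.
The 1/4 is divided into 2 equal shares of 1/8 among Akira, Ryo.
Akira is living and takes 1/8.
Ryo is living and takes 1/8.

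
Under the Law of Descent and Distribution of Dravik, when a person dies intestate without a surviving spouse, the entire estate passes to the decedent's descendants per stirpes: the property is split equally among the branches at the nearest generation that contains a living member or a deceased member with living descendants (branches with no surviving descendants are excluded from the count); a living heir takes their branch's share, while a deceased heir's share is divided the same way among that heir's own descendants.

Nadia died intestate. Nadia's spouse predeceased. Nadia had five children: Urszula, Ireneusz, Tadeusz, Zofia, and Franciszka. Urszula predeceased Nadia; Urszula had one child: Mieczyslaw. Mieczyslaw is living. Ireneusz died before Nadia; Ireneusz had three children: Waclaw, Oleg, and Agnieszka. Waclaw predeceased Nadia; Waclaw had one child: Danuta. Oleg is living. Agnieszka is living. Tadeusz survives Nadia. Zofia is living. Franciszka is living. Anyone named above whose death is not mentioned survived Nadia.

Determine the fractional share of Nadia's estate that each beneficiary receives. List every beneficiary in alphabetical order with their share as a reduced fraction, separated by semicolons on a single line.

There is no surviving spouse, so the entire estate passes to Nadia's descendants per stirpes.
The estate is divided into 5 equal shares of 1/5 among Urszula, Ireneusz, Tadeusz, Zofia, Franciszka.
Urszula predeceased; the 1/5 allotted to Urszula's branch passes to Urszula's issue by representation.
Mieczyslaw is the sole taker at this level and receives the full 1/5.
Ireneusz predeceased; the 1/5 allotted to Ireneusz's branch passes to Ireneusz's issue by representation.
The 1/5 is divided into 3 equal shares of 1/15 among Waclaw, Oleg, Agnieszka.
Waclaw predeceased; the 1/15 allotted to Waclaw's branch passes to Waclaw's issue by representation.
Danuta is the sole taker at this level and receives the full 1/15.
Oleg is living and takes 1/15.
Agnieszka is living and takes 1/15.
Tadeusz is living and takes 1/5.
Zofia is living and takes 1/5.
Franciszka is living and takes 1/5.

Agnieszka 1/15; Danuta 1/15; Franciszka 1/5; Mieczyslaw 1/5; Oleg 1/15; Tadeusz 1/5; Zofia 1/5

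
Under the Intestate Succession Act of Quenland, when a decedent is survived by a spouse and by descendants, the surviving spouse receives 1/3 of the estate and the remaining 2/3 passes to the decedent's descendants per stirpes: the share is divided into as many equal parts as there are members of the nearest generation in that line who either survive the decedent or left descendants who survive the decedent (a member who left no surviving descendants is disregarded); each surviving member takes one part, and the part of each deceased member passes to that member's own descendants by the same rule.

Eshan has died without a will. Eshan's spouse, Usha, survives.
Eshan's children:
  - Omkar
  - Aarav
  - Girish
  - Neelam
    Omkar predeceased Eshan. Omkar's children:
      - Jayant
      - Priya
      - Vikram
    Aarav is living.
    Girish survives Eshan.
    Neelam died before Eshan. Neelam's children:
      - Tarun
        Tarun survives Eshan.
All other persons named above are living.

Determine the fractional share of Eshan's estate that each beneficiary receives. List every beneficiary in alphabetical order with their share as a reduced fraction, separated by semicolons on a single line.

Aarav 1/6; Girish 1/6; Jayant 1/18; Priya 1/18; Tarun 1/6; Usha 1/3; Vikram 1/18

Usha, as surviving spouse, takes 1/3.
The remaining 2/3 passes to Eshan's descendants per stirpes.
The 2/3 is divided into 4 equal shares of 1/6 among Omkar, Aarav, Girish, Neelam.
Omkar predeceased; the 1/6 allotted to Omkar's branch passes to Omkar's issue by representation.
The 1/6 is divided into 3 equal shares of 1/18 among Jayant, Priya, Vikram.
Jayant is living and takes 1/18.
Priya is living and takes 1/18.
Vikram is living and takes 1/18.
Aarav is living and takes 1/6.
Girish is living and takes 1/6.
Neelam predeceased; the 1/6 allotted to Neelam's branch passes to Neelam's issue by representation.
Tarun is the sole taker at this level and receives the full 1/6.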